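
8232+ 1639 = 9871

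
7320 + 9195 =16515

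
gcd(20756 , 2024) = 4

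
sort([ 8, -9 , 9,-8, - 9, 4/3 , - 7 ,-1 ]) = [ - 9 , - 9, - 8, - 7 , - 1,4/3 , 8,9] 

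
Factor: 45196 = 2^2*11299^1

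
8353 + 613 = 8966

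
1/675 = 1/675=0.00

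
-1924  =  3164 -5088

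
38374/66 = 19187/33 =581.42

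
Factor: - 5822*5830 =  - 33942260 = -2^2 * 5^1*11^1*41^1 * 53^1*71^1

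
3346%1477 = 392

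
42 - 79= - 37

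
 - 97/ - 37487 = 97/37487 = 0.00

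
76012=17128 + 58884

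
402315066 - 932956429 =-530641363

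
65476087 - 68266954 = -2790867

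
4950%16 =6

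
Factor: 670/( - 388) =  - 2^( - 1) *5^1*67^1 * 97^( - 1) = - 335/194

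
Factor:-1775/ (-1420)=2^ ( - 2)*5^1 = 5/4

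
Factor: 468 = 2^2*3^2*13^1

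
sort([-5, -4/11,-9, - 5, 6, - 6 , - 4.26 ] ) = [ - 9, - 6, - 5, - 5,  -  4.26 ,-4/11,6 ] 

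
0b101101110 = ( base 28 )D2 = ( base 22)ge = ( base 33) b3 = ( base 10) 366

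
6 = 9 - 3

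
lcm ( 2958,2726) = 139026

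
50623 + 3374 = 53997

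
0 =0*46606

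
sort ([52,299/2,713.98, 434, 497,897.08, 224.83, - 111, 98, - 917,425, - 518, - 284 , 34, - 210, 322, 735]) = [  -  917, - 518, -284, - 210, -111,  34 , 52,98, 299/2, 224.83,322 , 425,434, 497,713.98,735,897.08]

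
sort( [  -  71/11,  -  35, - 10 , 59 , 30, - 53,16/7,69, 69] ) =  [  -  53,-35,-10, - 71/11, 16/7,30, 59, 69, 69 ] 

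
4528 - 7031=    - 2503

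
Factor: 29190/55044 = 2^( - 1)*3^ (- 1)*5^1*7^1 * 11^( -1)= 35/66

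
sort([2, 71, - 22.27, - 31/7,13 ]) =[ - 22.27 , - 31/7, 2,13,71 ]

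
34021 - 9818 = 24203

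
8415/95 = 1683/19 = 88.58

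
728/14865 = 728/14865  =  0.05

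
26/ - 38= - 13/19 =- 0.68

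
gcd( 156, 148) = 4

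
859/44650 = 859/44650 = 0.02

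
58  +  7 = 65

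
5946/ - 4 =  - 1487 + 1/2 = -1486.50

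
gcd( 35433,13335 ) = 381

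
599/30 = 599/30 = 19.97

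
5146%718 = 120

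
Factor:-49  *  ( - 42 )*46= 94668 =2^2*3^1 * 7^3*23^1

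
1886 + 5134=7020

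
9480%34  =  28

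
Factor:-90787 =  - 90787^1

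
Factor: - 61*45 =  - 3^2*5^1*61^1 = - 2745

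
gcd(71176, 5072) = 8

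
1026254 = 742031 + 284223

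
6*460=2760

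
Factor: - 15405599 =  - 11^2 * 19^1 * 6701^1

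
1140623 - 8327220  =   - 7186597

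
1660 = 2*830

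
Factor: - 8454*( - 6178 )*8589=2^2 * 3^2*7^1*409^1*1409^1 * 3089^1  =  448593266268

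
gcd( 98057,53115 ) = 1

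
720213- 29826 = 690387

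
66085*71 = 4692035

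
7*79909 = 559363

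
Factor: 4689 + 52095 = 2^4*3^1*7^1*13^2  =  56784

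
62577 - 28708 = 33869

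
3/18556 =3/18556 = 0.00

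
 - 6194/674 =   -  3097/337 = - 9.19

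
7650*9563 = 73156950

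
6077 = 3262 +2815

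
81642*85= 6939570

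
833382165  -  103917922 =729464243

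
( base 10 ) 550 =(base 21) 154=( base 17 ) 1F6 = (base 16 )226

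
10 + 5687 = 5697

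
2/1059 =2/1059  =  0.00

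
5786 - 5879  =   - 93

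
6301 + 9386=15687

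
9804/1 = 9804 = 9804.00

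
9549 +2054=11603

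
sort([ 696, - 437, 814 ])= [ - 437,696, 814] 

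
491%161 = 8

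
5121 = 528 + 4593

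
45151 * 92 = 4153892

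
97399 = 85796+11603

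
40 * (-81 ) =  - 3240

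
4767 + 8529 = 13296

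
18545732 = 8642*2146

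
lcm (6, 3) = 6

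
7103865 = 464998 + 6638867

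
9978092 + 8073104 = 18051196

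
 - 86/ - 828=43/414 = 0.10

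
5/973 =5/973=0.01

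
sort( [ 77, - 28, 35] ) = [ - 28,35,77 ] 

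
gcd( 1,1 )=1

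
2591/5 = 2591/5 = 518.20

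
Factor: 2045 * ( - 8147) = -5^1*409^1*8147^1  =  - 16660615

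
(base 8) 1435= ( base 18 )285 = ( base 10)797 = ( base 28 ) 10d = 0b1100011101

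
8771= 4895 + 3876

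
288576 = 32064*9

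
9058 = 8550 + 508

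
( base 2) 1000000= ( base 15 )44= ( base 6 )144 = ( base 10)64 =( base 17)3d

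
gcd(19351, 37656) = 523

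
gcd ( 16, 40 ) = 8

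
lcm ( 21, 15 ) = 105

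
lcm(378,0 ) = 0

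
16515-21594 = -5079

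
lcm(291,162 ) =15714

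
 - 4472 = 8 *( - 559 )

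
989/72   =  13 + 53/72 = 13.74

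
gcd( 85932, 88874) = 2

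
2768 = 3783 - 1015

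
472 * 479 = 226088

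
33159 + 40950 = 74109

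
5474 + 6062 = 11536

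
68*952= 64736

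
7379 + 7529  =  14908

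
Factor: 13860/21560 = 9/14 = 2^( - 1 ) * 3^2*7^( - 1)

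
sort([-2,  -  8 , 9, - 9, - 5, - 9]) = [ - 9, - 9, - 8, - 5, - 2,9] 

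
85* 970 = 82450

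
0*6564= 0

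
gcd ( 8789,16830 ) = 187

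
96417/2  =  48208 + 1/2= 48208.50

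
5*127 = 635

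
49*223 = 10927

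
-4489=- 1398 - 3091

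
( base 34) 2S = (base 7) 165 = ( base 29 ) 39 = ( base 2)1100000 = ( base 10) 96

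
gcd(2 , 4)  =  2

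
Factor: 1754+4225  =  3^1*1993^1  =  5979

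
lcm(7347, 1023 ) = 80817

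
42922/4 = 21461/2 = 10730.50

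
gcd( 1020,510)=510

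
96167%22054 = 7951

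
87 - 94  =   - 7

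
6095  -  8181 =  - 2086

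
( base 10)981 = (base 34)ST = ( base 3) 1100100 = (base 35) S1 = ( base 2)1111010101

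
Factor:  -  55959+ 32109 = - 23850 = - 2^1*3^2*5^2*  53^1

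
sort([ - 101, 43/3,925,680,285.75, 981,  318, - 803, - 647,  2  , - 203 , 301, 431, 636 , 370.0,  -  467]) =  [ - 803, - 647, - 467 , - 203 , - 101, 2,43/3,285.75,  301,318,370.0, 431 , 636, 680,925, 981] 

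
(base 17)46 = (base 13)59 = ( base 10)74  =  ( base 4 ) 1022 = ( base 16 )4A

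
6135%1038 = 945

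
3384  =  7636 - 4252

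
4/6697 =4/6697=0.00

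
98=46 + 52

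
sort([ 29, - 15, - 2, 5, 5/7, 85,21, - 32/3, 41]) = [ - 15,-32/3 , - 2, 5/7, 5, 21, 29,41,  85] 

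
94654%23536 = 510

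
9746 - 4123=5623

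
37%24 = 13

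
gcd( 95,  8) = 1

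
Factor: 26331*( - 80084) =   -  2108691804  =  -2^2 * 3^1*67^1*131^1*20021^1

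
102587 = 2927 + 99660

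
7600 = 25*304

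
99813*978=97617114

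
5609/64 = 87 + 41/64 = 87.64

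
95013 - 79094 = 15919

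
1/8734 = 1/8734 = 0.00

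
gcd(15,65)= 5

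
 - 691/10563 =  - 1 + 9872/10563 = - 0.07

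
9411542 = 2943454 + 6468088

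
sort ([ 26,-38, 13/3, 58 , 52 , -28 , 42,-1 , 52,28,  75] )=[ - 38,- 28, - 1, 13/3,26, 28 , 42 , 52, 52,58 , 75 ]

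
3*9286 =27858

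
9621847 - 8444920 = 1176927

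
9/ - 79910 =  -9/79910 = - 0.00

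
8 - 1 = 7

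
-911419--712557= - 198862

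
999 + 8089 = 9088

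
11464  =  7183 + 4281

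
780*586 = 457080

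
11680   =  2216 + 9464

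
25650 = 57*450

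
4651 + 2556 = 7207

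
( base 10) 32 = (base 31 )11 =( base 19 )1d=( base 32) 10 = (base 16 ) 20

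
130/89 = 1 + 41/89 = 1.46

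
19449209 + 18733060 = 38182269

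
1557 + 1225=2782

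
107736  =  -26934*( - 4)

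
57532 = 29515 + 28017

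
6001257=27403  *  219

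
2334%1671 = 663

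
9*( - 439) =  - 3951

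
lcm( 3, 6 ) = 6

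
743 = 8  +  735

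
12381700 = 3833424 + 8548276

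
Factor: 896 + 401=1297 =1297^1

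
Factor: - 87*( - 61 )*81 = 429867= 3^5*29^1*61^1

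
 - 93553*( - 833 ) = 77929649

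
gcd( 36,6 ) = 6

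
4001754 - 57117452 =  - 53115698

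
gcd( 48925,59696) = 1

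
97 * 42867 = 4158099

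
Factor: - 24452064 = -2^5*3^3*7^1*13^1*311^1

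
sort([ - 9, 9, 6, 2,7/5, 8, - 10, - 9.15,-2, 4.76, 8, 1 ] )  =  [ - 10, - 9.15, - 9, - 2, 1,7/5, 2,4.76, 6,8, 8, 9] 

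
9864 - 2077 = 7787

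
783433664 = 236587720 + 546845944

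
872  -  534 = 338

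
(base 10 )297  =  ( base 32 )99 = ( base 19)FC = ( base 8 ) 451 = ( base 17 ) 108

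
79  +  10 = 89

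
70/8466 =35/4233 = 0.01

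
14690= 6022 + 8668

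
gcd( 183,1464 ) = 183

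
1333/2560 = 1333/2560 = 0.52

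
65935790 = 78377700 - 12441910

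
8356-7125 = 1231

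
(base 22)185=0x299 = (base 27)OH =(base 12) 475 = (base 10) 665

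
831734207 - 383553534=448180673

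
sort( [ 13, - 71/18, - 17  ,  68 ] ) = [ - 17 , - 71/18, 13  ,  68]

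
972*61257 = 59541804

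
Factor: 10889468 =2^2*2722367^1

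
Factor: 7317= 3^3*271^1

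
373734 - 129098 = 244636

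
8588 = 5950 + 2638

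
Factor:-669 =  - 3^1*223^1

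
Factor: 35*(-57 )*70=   -  2^1 * 3^1*5^2*7^2*19^1 = -  139650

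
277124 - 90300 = 186824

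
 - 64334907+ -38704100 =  - 103039007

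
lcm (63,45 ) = 315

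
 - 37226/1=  -37226 = - 37226.00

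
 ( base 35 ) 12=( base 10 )37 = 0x25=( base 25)1c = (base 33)14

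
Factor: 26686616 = 2^3*11^1 * 303257^1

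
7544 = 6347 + 1197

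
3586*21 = 75306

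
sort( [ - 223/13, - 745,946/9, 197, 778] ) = [- 745, - 223/13,946/9,197 , 778]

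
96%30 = 6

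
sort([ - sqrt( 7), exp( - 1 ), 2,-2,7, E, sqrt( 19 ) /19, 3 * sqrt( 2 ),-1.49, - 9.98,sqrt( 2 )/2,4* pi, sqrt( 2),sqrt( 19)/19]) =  [ - 9.98, - sqrt(7),-2, - 1.49, sqrt( 19)/19, sqrt( 19 ) /19, exp( - 1), sqrt(2)/2, sqrt( 2), 2, E , 3*sqrt( 2), 7, 4*pi]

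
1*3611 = 3611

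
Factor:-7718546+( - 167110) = - 2^3 * 3^2*31^1*3533^1 = - 7885656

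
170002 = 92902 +77100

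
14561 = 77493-62932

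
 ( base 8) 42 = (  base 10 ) 34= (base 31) 13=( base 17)20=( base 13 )28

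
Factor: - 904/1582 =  - 4/7 = - 2^2*7^(-1) 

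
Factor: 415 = 5^1*83^1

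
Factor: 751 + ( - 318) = 433^1 = 433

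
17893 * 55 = 984115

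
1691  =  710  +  981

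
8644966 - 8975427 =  - 330461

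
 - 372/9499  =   - 372/9499 = -0.04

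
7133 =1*7133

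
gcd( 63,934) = 1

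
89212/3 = 89212/3  =  29737.33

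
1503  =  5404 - 3901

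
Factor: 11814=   2^1* 3^1*11^1*179^1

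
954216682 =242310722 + 711905960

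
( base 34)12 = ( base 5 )121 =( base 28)18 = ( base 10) 36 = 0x24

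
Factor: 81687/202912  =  219/544   =  2^( - 5)*3^1 * 17^( - 1 )*73^1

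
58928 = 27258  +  31670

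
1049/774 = 1  +  275/774 = 1.36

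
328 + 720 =1048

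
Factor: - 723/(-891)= 3^( - 3 )*11^( - 1)  *  241^1 = 241/297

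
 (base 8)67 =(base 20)2F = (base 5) 210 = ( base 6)131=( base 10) 55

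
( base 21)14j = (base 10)544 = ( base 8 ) 1040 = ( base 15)264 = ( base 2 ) 1000100000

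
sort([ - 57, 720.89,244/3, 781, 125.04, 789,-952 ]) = [ - 952,-57,244/3,  125.04, 720.89 , 781, 789 ] 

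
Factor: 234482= 2^1 * 117241^1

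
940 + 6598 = 7538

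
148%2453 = 148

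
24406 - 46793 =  - 22387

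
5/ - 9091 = - 1 + 9086/9091 = -0.00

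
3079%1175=729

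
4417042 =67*65926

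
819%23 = 14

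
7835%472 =283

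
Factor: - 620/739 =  - 2^2*5^1*31^1*739^(-1)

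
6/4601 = 6/4601 = 0.00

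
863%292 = 279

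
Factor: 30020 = 2^2 * 5^1*19^1*79^1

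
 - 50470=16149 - 66619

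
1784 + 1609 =3393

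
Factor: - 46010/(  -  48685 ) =86/91 = 2^1*7^(- 1)*13^( - 1)*43^1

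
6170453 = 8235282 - 2064829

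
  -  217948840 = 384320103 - 602268943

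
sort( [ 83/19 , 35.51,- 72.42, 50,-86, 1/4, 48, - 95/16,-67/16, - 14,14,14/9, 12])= [-86,-72.42, - 14, - 95/16,  -  67/16 , 1/4, 14/9 , 83/19, 12, 14, 35.51, 48, 50 ] 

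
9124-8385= 739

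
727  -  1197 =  - 470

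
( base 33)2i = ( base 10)84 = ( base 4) 1110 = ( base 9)103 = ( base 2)1010100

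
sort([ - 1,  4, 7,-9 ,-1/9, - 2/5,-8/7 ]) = [-9,  -  8/7 , - 1,-2/5 , - 1/9 , 4,7] 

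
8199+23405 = 31604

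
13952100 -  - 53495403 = 67447503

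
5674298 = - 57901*( - 98)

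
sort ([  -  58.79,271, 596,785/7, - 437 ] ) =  [ -437, - 58.79, 785/7, 271, 596]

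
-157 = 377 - 534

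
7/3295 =7/3295=0.00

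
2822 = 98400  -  95578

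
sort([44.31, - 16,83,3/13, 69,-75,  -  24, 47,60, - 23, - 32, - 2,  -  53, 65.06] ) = [ - 75, - 53, - 32, - 24, - 23, - 16, - 2 , 3/13, 44.31, 47,60,65.06,  69,83]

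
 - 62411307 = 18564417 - 80975724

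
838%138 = 10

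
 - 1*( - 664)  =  664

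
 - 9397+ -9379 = - 18776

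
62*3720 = 230640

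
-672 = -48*14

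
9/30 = 3/10= 0.30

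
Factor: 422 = 2^1*211^1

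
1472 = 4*368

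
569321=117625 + 451696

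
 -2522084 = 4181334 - 6703418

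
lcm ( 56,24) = 168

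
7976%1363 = 1161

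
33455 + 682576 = 716031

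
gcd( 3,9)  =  3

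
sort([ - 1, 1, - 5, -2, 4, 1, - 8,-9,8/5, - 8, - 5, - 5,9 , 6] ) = [  -  9, -8,-8,-5, - 5, - 5, - 2,-1, 1, 1,  8/5,  4, 6, 9 ]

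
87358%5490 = 5008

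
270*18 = 4860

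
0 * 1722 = 0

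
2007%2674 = 2007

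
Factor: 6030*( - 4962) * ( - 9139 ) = 273446739540 = 2^2*3^3*5^1*13^1*19^1*37^1*67^1*827^1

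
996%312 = 60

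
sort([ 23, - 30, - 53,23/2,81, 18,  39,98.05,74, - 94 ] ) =[ - 94  , - 53  , - 30,23/2,18, 23,39, 74, 81, 98.05 ] 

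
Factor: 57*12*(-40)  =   - 27360 = - 2^5*3^2*5^1*19^1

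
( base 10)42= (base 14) 30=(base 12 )36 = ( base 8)52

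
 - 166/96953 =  - 1  +  96787/96953 = -  0.00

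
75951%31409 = 13133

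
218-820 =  - 602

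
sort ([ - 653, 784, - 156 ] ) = [ - 653, - 156 , 784]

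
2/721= 2/721 =0.00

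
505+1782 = 2287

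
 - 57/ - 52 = 57/52 = 1.10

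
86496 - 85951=545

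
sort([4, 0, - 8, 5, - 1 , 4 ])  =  [  -  8,- 1,0, 4, 4, 5 ] 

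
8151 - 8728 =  - 577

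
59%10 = 9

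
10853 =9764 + 1089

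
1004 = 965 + 39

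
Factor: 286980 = 2^2*3^1*5^1*4783^1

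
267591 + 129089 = 396680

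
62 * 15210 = 943020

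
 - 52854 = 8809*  ( - 6)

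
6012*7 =42084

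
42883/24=42883/24= 1786.79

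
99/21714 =3/658 = 0.00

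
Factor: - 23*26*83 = -2^1*13^1*23^1 * 83^1 = -49634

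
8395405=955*8791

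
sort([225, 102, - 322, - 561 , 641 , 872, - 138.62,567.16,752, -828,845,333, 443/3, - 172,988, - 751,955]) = [ - 828, - 751,-561, - 322, - 172, - 138.62,102, 443/3,225, 333,567.16, 641,752,845,872,955,988 ] 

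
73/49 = 1+24/49= 1.49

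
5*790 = 3950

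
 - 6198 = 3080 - 9278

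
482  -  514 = -32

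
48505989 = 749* 64761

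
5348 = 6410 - 1062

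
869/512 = 1 + 357/512= 1.70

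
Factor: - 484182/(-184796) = 242091/92398 =2^(-1)*3^2 *37^1*727^1*46199^(-1) 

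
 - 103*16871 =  - 1737713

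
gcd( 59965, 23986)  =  11993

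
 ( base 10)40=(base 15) 2A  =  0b101000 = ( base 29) 1b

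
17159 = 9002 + 8157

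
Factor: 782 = 2^1*17^1 * 23^1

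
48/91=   48/91 = 0.53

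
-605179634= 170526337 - 775705971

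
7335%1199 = 141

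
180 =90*2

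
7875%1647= 1287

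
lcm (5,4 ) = 20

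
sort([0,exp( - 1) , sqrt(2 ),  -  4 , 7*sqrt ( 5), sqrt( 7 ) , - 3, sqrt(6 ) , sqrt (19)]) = [ - 4 , - 3, 0 , exp( - 1), sqrt(2), sqrt (6 ),sqrt(7), sqrt (19 ), 7*sqrt(5)]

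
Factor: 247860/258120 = 459/478 = 2^(-1)*3^3*17^1*239^(- 1 )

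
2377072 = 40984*58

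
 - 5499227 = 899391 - 6398618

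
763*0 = 0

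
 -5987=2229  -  8216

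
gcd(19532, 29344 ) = 4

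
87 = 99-12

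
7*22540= 157780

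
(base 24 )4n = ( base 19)65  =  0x77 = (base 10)119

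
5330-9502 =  -4172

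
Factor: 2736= 2^4* 3^2*19^1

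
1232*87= 107184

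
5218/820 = 6  +  149/410 = 6.36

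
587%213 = 161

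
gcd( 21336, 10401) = 3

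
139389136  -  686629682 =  - 547240546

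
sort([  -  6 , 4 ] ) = [  -  6,4]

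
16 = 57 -41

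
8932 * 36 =321552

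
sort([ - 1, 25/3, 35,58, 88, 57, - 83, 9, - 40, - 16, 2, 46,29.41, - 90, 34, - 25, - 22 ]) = [ - 90, - 83, - 40, - 25, - 22, - 16, - 1, 2,25/3, 9,29.41, 34, 35,46, 57, 58,88]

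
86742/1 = 86742 =86742.00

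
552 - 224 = 328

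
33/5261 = 33/5261 = 0.01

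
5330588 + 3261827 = 8592415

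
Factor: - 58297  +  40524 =-17773 = - 7^1*2539^1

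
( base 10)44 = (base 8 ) 54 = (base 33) 1b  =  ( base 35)19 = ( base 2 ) 101100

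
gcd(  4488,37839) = 3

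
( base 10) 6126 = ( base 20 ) F66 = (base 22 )cea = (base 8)13756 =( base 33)5kl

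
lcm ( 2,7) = 14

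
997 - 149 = 848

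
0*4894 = 0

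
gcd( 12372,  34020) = 12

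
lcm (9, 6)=18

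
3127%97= 23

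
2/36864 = 1/18432 =0.00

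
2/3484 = 1/1742 = 0.00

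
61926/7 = 61926/7 =8846.57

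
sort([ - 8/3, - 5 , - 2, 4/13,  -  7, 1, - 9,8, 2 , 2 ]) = [ -9, - 7, - 5, - 8/3, - 2,4/13,1, 2, 2, 8 ] 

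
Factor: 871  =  13^1*67^1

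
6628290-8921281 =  - 2292991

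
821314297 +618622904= 1439937201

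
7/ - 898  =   - 1 + 891/898 = - 0.01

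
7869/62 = 7869/62 = 126.92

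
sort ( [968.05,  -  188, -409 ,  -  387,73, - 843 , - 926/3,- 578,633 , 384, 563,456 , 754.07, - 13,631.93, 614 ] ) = [ - 843, - 578, - 409, - 387 , - 926/3, - 188, - 13,73, 384, 456, 563,614, 631.93, 633, 754.07,968.05 ] 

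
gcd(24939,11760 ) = 3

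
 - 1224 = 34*( - 36 )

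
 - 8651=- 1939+-6712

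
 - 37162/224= - 18581/112 = - 165.90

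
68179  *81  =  5522499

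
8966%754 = 672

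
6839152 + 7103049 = 13942201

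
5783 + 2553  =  8336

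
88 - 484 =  - 396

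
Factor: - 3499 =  - 3499^1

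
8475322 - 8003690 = 471632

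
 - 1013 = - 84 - 929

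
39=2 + 37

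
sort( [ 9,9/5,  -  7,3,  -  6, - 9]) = [-9, - 7,-6, 9/5, 3,9]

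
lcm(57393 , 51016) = 459144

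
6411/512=6411/512 = 12.52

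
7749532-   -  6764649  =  14514181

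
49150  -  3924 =45226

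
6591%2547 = 1497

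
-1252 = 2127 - 3379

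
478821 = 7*68403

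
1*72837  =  72837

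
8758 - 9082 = - 324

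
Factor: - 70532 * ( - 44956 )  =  2^4*7^1*11^1*229^1*11239^1 = 3170836592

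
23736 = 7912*3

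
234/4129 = 234/4129 = 0.06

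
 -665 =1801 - 2466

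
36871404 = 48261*764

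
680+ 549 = 1229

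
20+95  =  115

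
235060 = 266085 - 31025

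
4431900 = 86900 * 51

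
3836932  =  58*66154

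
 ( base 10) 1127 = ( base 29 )19P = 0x467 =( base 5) 14002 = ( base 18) 38b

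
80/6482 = 40/3241 = 0.01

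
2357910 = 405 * 5822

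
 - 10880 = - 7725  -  3155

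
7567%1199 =373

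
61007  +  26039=87046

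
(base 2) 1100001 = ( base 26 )3j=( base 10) 97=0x61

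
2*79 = 158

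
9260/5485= 1+755/1097 = 1.69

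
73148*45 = 3291660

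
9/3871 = 9/3871 = 0.00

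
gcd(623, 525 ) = 7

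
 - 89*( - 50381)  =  4483909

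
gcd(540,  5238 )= 54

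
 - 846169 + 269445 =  - 576724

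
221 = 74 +147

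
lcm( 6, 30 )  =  30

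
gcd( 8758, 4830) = 2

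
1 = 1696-1695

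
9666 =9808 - 142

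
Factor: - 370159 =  - 370159^1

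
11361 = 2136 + 9225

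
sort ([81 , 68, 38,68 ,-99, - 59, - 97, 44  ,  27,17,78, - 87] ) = [-99,-97, - 87 ,- 59, 17,  27,38,44 , 68, 68,78,  81] 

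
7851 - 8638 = - 787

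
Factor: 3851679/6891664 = 2^( - 4)*3^1*13^1*17^( - 1)*  71^1*107^1*1949^(-1 )= 296283/530128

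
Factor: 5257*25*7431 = 976619175 = 3^1*5^2 * 7^1*751^1*2477^1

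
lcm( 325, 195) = 975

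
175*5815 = 1017625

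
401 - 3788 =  - 3387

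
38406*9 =345654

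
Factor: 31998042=2^1*3^2*257^1*6917^1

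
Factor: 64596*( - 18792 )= - 2^5* 3^5 * 7^1*29^1 * 769^1 = -  1213888032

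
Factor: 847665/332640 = 897/352 = 2^( - 5) *3^1*11^ ( - 1 )*13^1*23^1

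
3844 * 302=1160888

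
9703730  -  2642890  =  7060840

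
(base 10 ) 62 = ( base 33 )1T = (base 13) 4A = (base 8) 76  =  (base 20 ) 32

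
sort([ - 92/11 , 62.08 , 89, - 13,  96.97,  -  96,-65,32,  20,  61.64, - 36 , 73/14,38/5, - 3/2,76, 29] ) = [-96, - 65,-36, - 13,  -  92/11 , - 3/2 , 73/14,38/5, 20 , 29,32, 61.64 , 62.08,76 , 89,96.97 ]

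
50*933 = 46650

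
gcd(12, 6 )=6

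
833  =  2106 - 1273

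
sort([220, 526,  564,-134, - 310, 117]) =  [ - 310, - 134, 117,220,526, 564]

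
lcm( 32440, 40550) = 162200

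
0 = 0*50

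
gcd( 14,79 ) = 1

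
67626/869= 67626/869  =  77.82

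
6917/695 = 9 + 662/695= 9.95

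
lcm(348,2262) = 4524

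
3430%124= 82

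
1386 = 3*462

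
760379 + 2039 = 762418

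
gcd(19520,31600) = 80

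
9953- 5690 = 4263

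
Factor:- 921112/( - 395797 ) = 2^3* 97^1 * 157^(-1)*1187^1*2521^(-1)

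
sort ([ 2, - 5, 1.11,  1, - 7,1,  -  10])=[ - 10, - 7, - 5, 1, 1, 1.11,2] 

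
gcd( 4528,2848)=16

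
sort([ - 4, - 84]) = [-84, - 4] 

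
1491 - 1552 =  - 61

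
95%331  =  95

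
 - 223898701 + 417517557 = 193618856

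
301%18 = 13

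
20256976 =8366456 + 11890520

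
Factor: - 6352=-2^4*397^1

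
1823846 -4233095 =-2409249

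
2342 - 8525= - 6183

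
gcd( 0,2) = 2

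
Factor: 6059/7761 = 3^( - 1 ) * 13^( - 1 ) * 73^1*83^1*199^( - 1)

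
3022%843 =493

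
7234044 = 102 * 70922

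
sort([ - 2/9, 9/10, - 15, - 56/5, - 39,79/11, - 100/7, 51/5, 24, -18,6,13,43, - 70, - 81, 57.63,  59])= [ - 81, - 70, - 39,-18, - 15,-100/7, - 56/5, - 2/9,9/10, 6, 79/11, 51/5, 13, 24,43, 57.63, 59]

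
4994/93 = 53+65/93 = 53.70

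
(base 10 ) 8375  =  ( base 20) 10if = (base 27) bd5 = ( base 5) 232000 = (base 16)20B7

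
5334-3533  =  1801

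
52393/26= 2015 + 3/26  =  2015.12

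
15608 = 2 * 7804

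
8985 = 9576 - 591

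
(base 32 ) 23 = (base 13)52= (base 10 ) 67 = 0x43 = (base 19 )3a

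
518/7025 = 518/7025 = 0.07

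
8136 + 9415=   17551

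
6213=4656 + 1557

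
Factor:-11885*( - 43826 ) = 2^1 *5^1 * 17^1*1289^1*2377^1 = 520872010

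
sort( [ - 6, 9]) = [ - 6, 9 ]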